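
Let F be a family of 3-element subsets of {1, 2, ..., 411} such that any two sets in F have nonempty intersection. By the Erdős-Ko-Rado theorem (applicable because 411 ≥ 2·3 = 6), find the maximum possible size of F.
max |F| = C(410, 2) = 83845

The Erdős-Ko-Rado theorem states: for n ≥ 2k, an intersecting family of k-subsets of an n-element set has size at most C(n − 1, k − 1), with equality for 'star' families {A ⊆ [n] : |A| = k, i ∈ A} (fix an element i). For n = 411, k = 3: C(410, 2) = 83845.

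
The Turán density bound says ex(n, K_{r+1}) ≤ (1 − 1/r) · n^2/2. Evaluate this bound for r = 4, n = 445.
Turán density bound = (3/4) · 445^2/2 = 594075/8 ≈ 74259.375

Turán's theorem: ex(n, K_{r+1}) is achieved by the complete r-partite Turán graph T(n, r) with parts as balanced as possible, and is at most (1 − 1/r) · n^2/2. For r = 4, n = 445: the density bound is (3/4) · 198025/2 = 594075/8 ≈ 74259.375. The integer-valued extremum is e(T(445, 4)) = 74259, which is strictly less than the density bound 594075/8 since 4 ∤ 445 (the parts of T(445, 4) cannot all be equal).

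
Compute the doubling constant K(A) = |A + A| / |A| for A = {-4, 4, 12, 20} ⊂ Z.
K = |A + A| / |A| = 7/4

Enumerate A + A = {a + b : a, b ∈ A}. With |A| = 4, there are |A|^2 = 16 ordered sum pairs; collecting distinct values, A + A = {-8, 0, 8, 16, 24, 32, 40}, so |A + A| = 7. Thus K = 7/4. Here |A + A| = 2|A| − 1 = 7, the minimum possible — so K = 7/4 is minimal, which holds iff A is an arithmetic progression.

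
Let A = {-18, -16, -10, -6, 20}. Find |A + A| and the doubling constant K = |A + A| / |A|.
K = |A + A| / |A| = 15/5 = 3

Enumerate A + A = {a + b : a, b ∈ A}. With |A| = 5, there are |A|^2 = 25 ordered sum pairs; collecting distinct values, A + A = {-36, -34, -32, -28, -26, -24, -22, -20, -16, -12, 2, 4, 10, 14, 40}, so |A + A| = 15. Thus K = 15/5 = 3. For comparison, the minimum possible |A + A| over all 5-element sets is 2·5 − 1 = 9 (so min K = 9/5), attained only by arithmetic progressions.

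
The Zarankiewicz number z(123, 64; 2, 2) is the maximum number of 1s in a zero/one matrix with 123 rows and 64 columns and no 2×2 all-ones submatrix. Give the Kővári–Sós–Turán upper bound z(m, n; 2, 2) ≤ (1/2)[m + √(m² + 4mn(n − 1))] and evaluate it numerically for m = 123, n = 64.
z(123, 64; 2, 2) ≤ (1/2)[123 + √(123² + 4·123·64·63)] = (1/2)[123 + √1998873] = 768.4075

Kővári–Sós–Turán: let r_1, ..., r_123 be the row sums and z = Σ r_i the total number of 1s. Each pair of columns can share at most one row with both entries 1 (else a 2×2 all-ones block appears), so Σ_i C(r_i, 2) ≤ C(64, 2) = 2016. By convexity Σ_i C(r_i, 2) ≥ 123·C(z/123, 2) = z(z − 123)/(2·123), giving z² − 123z − 123·64·63 ≤ 0 and hence z ≤ (1/2)[123 + √(15129 + 4·495936)] = (1/2)[123 + √1998873] ≈ (1/2)(123 + 1413.8151) = 768.4075.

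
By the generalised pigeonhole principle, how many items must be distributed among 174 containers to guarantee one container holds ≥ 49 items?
n = (49 − 1)·174 + 1 = 8353

By the generalised pigeonhole principle, to guarantee some box contains ≥ r objects we need more than (r − 1) · k objects total. Threshold: n = (r − 1) · k + 1. With r = 49 and k = 174: n = 48 · 174 + 1 = 8352 + 1 = 8353. For n = 8352 = 48 · 174, we can put exactly 48 objects in every box, avoiding 49 in any single one — so 8353 is tight.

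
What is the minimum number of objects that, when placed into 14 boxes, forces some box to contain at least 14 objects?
n = (14 − 1)·14 + 1 = 183

By the generalised pigeonhole principle, to guarantee some box contains ≥ r objects we need more than (r − 1) · k objects total. Threshold: n = (r − 1) · k + 1. With r = 14 and k = 14: n = 13 · 14 + 1 = 182 + 1 = 183. For n = 182 = 13 · 14, we can put exactly 13 objects in every box, avoiding 14 in any single one — so 183 is tight.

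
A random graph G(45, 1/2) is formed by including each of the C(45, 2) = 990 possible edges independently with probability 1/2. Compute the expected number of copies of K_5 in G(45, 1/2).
E[# K_5] = C(45, 5) · (1/2)^C(5, 2) = 1221759 / 2^10 ≈ 1193.124023

For each 5-subset S of vertices (there are C(45, 5) = 1221759 such S), let X_S = 1 if S induces a K_5 (all C(5, 2) = 10 edges present). Then P(X_S = 1) = (1/2)^10 = 1/1024. By linearity of expectation, E[# K_5] = C(45, 5) · (1/2)^10 = 1221759 / 1024 ≈ 1193.124023.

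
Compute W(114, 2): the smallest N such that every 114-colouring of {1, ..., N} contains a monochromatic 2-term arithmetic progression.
W(114, 2) = 114 + 1 = 115

A 2-term AP is any pair of integers, so a monochromatic 2-AP exists iff some colour is used at least twice. With 114 colours, the colouring i ↦ i on {1, ..., 114} uses each colour once, avoiding any monochromatic pair, so W(114, 2) > 114. For {1, ..., 115}, pigeonhole forces two integers of the same colour, which form a monochromatic 2-AP. Hence W(114, 2) = 115.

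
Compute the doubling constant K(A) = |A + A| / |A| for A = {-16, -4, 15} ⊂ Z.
K = |A + A| / |A| = 6/3 = 2

Enumerate A + A = {a + b : a, b ∈ A}. With |A| = 3, there are |A|^2 = 9 ordered sum pairs; collecting distinct values, A + A = {-32, -20, -8, -1, 11, 30}, so |A + A| = 6. Thus K = 6/3 = 2. For comparison, the minimum possible |A + A| over all 3-element sets is 2·3 − 1 = 5 (so min K = 5/3), attained only by arithmetic progressions.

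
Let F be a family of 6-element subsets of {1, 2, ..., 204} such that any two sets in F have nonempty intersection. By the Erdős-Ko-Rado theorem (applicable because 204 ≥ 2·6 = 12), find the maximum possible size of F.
max |F| = C(203, 5) = 2733664990

Erdős-Ko-Rado (1961): when n ≥ 2k, max |F| = C(n−1, k−1). The bound is attained by the star {A : i ∈ A} for any fixed i ∈ [n]. Here C(204−1, 6−1) = C(203, 5) = 2733664990.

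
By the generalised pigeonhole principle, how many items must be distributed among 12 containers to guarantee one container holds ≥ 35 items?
n = (35 − 1)·12 + 1 = 409

By the generalised pigeonhole principle, to guarantee some box contains ≥ r objects we need more than (r − 1) · k objects total. Threshold: n = (r − 1) · k + 1. With r = 35 and k = 12: n = 34 · 12 + 1 = 408 + 1 = 409. For n = 408 = 34 · 12, we can put exactly 34 objects in every box, avoiding 35 in any single one — so 409 is tight.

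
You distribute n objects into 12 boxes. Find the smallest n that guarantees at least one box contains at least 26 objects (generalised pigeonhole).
n = (26 − 1)·12 + 1 = 301

By the generalised pigeonhole principle, to guarantee some box contains ≥ r objects we need more than (r − 1) · k objects total. Threshold: n = (r − 1) · k + 1. With r = 26 and k = 12: n = 25 · 12 + 1 = 300 + 1 = 301. For n = 300 = 25 · 12, we can put exactly 25 objects in every box, avoiding 26 in any single one — so 301 is tight.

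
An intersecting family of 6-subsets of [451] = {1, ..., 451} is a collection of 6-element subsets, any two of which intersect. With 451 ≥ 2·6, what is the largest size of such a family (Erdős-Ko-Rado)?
max |F| = C(450, 5) = 150382743840

The Erdős-Ko-Rado theorem states: for n ≥ 2k, an intersecting family of k-subsets of an n-element set has size at most C(n − 1, k − 1), with equality for 'star' families {A ⊆ [n] : |A| = k, i ∈ A} (fix an element i). For n = 451, k = 6: C(450, 5) = 150382743840.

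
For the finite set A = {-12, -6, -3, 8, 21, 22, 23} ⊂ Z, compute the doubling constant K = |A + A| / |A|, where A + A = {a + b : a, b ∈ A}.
K = |A + A| / |A| = 26/7

Enumerate A + A = {a + b : a, b ∈ A}. With |A| = 7, there are |A|^2 = 49 ordered sum pairs; collecting distinct values, A + A = {-24, -18, -15, -12, -9, -6, -4, 2, 5, 9, 10, 11, 15, 16, 17, 18, 19, 20, 29, 30, 31, 42, 43, 44, 45, 46}, so |A + A| = 26. Thus K = 26/7. For comparison, the minimum possible |A + A| over all 7-element sets is 2·7 − 1 = 13 (so min K = 13/7), attained only by arithmetic progressions.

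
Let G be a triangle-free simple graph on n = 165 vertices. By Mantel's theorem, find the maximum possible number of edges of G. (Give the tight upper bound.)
ex(165, K_3) = ⌊165^2/4⌋ = 6806

Mantel (1907): a triangle-free graph on n vertices has at most ⌊n^2/4⌋ edges, with equality for the complete bipartite graph K_{⌊n/2⌋, ⌈n/2⌉}. For n = 165: ⌊165^2/4⌋ = ⌊27225/4⌋ = 6806. The extremal graph is K_{82, 83}, which has 82·83 = 6806 edges.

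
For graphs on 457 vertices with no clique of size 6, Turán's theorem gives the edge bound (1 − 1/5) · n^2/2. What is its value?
Turán density bound = (4/5) · 457^2/2 = 417698/5 ≈ 83539.6

Turán's theorem: ex(n, K_{r+1}) is achieved by the complete r-partite Turán graph T(n, r) with parts as balanced as possible, and is at most (1 − 1/r) · n^2/2. For r = 5, n = 457: the density bound is (4/5) · 208849/2 = 417698/5 ≈ 83539.6. The integer-valued extremum is e(T(457, 5)) = 83539, which is strictly less than the density bound 417698/5 since 5 ∤ 457 (the parts of T(457, 5) cannot all be equal).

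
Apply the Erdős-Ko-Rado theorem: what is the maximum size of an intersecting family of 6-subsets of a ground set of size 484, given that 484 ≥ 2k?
max |F| = C(483, 5) = 214553078376

The Erdős-Ko-Rado theorem states: for n ≥ 2k, an intersecting family of k-subsets of an n-element set has size at most C(n − 1, k − 1), with equality for 'star' families {A ⊆ [n] : |A| = k, i ∈ A} (fix an element i). For n = 484, k = 6: C(483, 5) = 214553078376.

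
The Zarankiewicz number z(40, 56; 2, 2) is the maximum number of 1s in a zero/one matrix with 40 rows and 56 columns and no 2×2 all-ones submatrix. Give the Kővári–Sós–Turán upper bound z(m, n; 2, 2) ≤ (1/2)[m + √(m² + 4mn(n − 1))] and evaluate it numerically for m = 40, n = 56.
z(40, 56; 2, 2) ≤ (1/2)[40 + √(40² + 4·40·56·55)] = (1/2)[40 + √494400] = 371.5679

Kővári–Sós–Turán: let r_1, ..., r_40 be the row sums and z = Σ r_i the total number of 1s. Each pair of columns can share at most one row with both entries 1 (else a 2×2 all-ones block appears), so Σ_i C(r_i, 2) ≤ C(56, 2) = 1540. By convexity Σ_i C(r_i, 2) ≥ 40·C(z/40, 2) = z(z − 40)/(2·40), giving z² − 40z − 40·56·55 ≤ 0 and hence z ≤ (1/2)[40 + √(1600 + 4·123200)] = (1/2)[40 + √494400] ≈ (1/2)(40 + 703.1358) = 371.5679.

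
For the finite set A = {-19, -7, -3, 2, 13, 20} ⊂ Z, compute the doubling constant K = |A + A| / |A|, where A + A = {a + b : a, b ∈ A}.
K = |A + A| / |A| = 20/6 = 10/3

Enumerate A + A = {a + b : a, b ∈ A}. With |A| = 6, there are |A|^2 = 36 ordered sum pairs; collecting distinct values, A + A = {-38, -26, -22, -17, -14, -10, -6, -5, -1, 1, 4, 6, 10, 13, 15, 17, 22, 26, 33, 40}, so |A + A| = 20. Thus K = 20/6 = 10/3. For comparison, the minimum possible |A + A| over all 6-element sets is 2·6 − 1 = 11 (so min K = 11/6), attained only by arithmetic progressions.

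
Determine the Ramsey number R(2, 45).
R(2, 45) = 45

R(2, k) = k for all k ≥ 2: in a 2-colouring of K_k, either some edge is red (a red K_2) or all edges are blue (a blue K_k). And K_{44} coloured all-blue has no blue K_45, so R(2, 45) > 44. Hence R(2, 45) = 45.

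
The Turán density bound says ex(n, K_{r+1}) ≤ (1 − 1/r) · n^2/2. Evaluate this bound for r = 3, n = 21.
Turán density bound = (2/3) · 21^2/2 = 147

Turán's theorem: ex(n, K_{r+1}) is achieved by the complete r-partite Turán graph T(n, r) with parts as balanced as possible, and is at most (1 − 1/r) · n^2/2. For r = 3, n = 21: the density bound is (2/3) · 441/2 = 147. Since 3 ∣ 21, the Turán graph T(21, 3) has parts of equal size 7, and its edge count e(T(21, 3)) = 147 attains the density bound exactly.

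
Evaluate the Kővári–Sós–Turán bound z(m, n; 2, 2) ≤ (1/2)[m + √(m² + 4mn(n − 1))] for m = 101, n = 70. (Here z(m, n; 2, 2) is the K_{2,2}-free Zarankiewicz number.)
z(101, 70; 2, 2) ≤ (1/2)[101 + √(101² + 4·101·70·69)] = (1/2)[101 + √1961521] = 750.7716

Kővári–Sós–Turán: let r_1, ..., r_101 be the row sums and z = Σ r_i the total number of 1s. Each pair of columns can share at most one row with both entries 1 (else a 2×2 all-ones block appears), so Σ_i C(r_i, 2) ≤ C(70, 2) = 2415. By convexity Σ_i C(r_i, 2) ≥ 101·C(z/101, 2) = z(z − 101)/(2·101), giving z² − 101z − 101·70·69 ≤ 0 and hence z ≤ (1/2)[101 + √(10201 + 4·487830)] = (1/2)[101 + √1961521] ≈ (1/2)(101 + 1400.5431) = 750.7716.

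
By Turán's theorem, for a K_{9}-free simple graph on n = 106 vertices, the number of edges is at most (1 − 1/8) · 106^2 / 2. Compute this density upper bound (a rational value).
Turán density bound = (7/8) · 106^2/2 = 19663/4 ≈ 4915.75

Turán's theorem: ex(n, K_{r+1}) is achieved by the complete r-partite Turán graph T(n, r) with parts as balanced as possible, and is at most (1 − 1/r) · n^2/2. For r = 8, n = 106: the density bound is (7/8) · 11236/2 = 19663/4 ≈ 4915.75. The integer-valued extremum is e(T(106, 8)) = 4915, which is strictly less than the density bound 19663/4 since 8 ∤ 106 (the parts of T(106, 8) cannot all be equal).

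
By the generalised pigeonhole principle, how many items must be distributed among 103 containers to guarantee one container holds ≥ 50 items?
n = (50 − 1)·103 + 1 = 5048

By the generalised pigeonhole principle, to guarantee some box contains ≥ r objects we need more than (r − 1) · k objects total. Threshold: n = (r − 1) · k + 1. With r = 50 and k = 103: n = 49 · 103 + 1 = 5047 + 1 = 5048. For n = 5047 = 49 · 103, we can put exactly 49 objects in every box, avoiding 50 in any single one — so 5048 is tight.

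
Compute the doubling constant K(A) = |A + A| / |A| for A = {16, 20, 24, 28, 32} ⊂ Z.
K = |A + A| / |A| = 9/5

Enumerate A + A = {a + b : a, b ∈ A}. With |A| = 5, there are |A|^2 = 25 ordered sum pairs; collecting distinct values, A + A = {32, 36, 40, 44, 48, 52, 56, 60, 64}, so |A + A| = 9. Thus K = 9/5. Here |A + A| = 2|A| − 1 = 9, the minimum possible — so K = 9/5 is minimal, which holds iff A is an arithmetic progression.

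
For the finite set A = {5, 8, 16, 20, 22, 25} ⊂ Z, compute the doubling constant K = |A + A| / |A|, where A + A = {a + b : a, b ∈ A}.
K = |A + A| / |A| = 20/6 = 10/3

Enumerate A + A = {a + b : a, b ∈ A}. With |A| = 6, there are |A|^2 = 36 ordered sum pairs; collecting distinct values, A + A = {10, 13, 16, 21, 24, 25, 27, 28, 30, 32, 33, 36, 38, 40, 41, 42, 44, 45, 47, 50}, so |A + A| = 20. Thus K = 20/6 = 10/3. For comparison, the minimum possible |A + A| over all 6-element sets is 2·6 − 1 = 11 (so min K = 11/6), attained only by arithmetic progressions.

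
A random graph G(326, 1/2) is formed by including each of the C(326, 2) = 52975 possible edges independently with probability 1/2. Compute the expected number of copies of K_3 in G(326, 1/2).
E[# K_3] = C(326, 3) · (1/2)^C(3, 2) = 5721300 / 2^3 = 1430325/2 = 715162.5

For each 3-subset S of vertices (there are C(326, 3) = 5721300 such S), let X_S = 1 if S induces a K_3 (all C(3, 2) = 3 edges present). Then P(X_S = 1) = (1/2)^3 = 1/8. By linearity of expectation, E[# K_3] = C(326, 3) · (1/2)^3 = 5721300 / 8 = 1430325/2 = 715162.5.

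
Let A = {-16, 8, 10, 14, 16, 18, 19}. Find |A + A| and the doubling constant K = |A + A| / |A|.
K = |A + A| / |A| = 24/7

Enumerate A + A = {a + b : a, b ∈ A}. With |A| = 7, there are |A|^2 = 49 ordered sum pairs; collecting distinct values, A + A = {-32, -8, -6, -2, 0, 2, 3, 16, 18, 20, 22, 24, 26, 27, 28, 29, 30, 32, 33, 34, 35, 36, 37, 38}, so |A + A| = 24. Thus K = 24/7. For comparison, the minimum possible |A + A| over all 7-element sets is 2·7 − 1 = 13 (so min K = 13/7), attained only by arithmetic progressions.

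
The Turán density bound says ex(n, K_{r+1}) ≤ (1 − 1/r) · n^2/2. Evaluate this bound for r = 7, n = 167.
Turán density bound = (6/7) · 167^2/2 = 83667/7 ≈ 11952.4286

Turán's theorem: ex(n, K_{r+1}) is achieved by the complete r-partite Turán graph T(n, r) with parts as balanced as possible, and is at most (1 − 1/r) · n^2/2. For r = 7, n = 167: the density bound is (6/7) · 27889/2 = 83667/7 ≈ 11952.4286. The integer-valued extremum is e(T(167, 7)) = 11952, which is strictly less than the density bound 83667/7 since 7 ∤ 167 (the parts of T(167, 7) cannot all be equal).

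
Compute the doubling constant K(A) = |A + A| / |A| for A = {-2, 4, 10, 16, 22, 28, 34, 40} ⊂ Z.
K = |A + A| / |A| = 15/8

Enumerate A + A = {a + b : a, b ∈ A}. With |A| = 8, there are |A|^2 = 64 ordered sum pairs; collecting distinct values, A + A = {-4, 2, 8, 14, 20, 26, 32, 38, 44, 50, 56, 62, 68, 74, 80}, so |A + A| = 15. Thus K = 15/8. Here |A + A| = 2|A| − 1 = 15, the minimum possible — so K = 15/8 is minimal, which holds iff A is an arithmetic progression.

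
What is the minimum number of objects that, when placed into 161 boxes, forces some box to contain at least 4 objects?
n = (4 − 1)·161 + 1 = 484

By the generalised pigeonhole principle, to guarantee some box contains ≥ r objects we need more than (r − 1) · k objects total. Threshold: n = (r − 1) · k + 1. With r = 4 and k = 161: n = 3 · 161 + 1 = 483 + 1 = 484. For n = 483 = 3 · 161, we can put exactly 3 objects in every box, avoiding 4 in any single one — so 484 is tight.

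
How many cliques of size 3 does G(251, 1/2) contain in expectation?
E[# K_3] = C(251, 3) · (1/2)^C(3, 2) = 2604125 / 2^3 = 325515.625

For each 3-subset S of vertices (there are C(251, 3) = 2604125 such S), let X_S = 1 if S induces a K_3 (all C(3, 2) = 3 edges present). Then P(X_S = 1) = (1/2)^3 = 1/8. By linearity of expectation, E[# K_3] = C(251, 3) · (1/2)^3 = 2604125 / 8 = 325515.625.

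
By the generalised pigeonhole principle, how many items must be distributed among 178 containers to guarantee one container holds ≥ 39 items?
n = (39 − 1)·178 + 1 = 6765

By the generalised pigeonhole principle, to guarantee some box contains ≥ r objects we need more than (r − 1) · k objects total. Threshold: n = (r − 1) · k + 1. With r = 39 and k = 178: n = 38 · 178 + 1 = 6764 + 1 = 6765. For n = 6764 = 38 · 178, we can put exactly 38 objects in every box, avoiding 39 in any single one — so 6765 is tight.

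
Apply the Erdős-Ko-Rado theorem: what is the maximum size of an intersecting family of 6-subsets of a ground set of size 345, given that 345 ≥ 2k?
max |F| = C(344, 5) = 38987978568

Erdős-Ko-Rado (1961): when n ≥ 2k, max |F| = C(n−1, k−1). The bound is attained by the star {A : i ∈ A} for any fixed i ∈ [n]. Here C(345−1, 6−1) = C(344, 5) = 38987978568.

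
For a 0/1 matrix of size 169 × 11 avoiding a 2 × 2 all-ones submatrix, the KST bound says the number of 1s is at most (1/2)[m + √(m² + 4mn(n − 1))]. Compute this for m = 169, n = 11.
z(169, 11; 2, 2) ≤ (1/2)[169 + √(169² + 4·169·11·10)] = (1/2)[169 + √102921] = 244.9065

Kővári–Sós–Turán: let r_1, ..., r_169 be the row sums and z = Σ r_i the total number of 1s. Each pair of columns can share at most one row with both entries 1 (else a 2×2 all-ones block appears), so Σ_i C(r_i, 2) ≤ C(11, 2) = 55. By convexity Σ_i C(r_i, 2) ≥ 169·C(z/169, 2) = z(z − 169)/(2·169), giving z² − 169z − 169·11·10 ≤ 0 and hence z ≤ (1/2)[169 + √(28561 + 4·18590)] = (1/2)[169 + √102921] ≈ (1/2)(169 + 320.813) = 244.9065.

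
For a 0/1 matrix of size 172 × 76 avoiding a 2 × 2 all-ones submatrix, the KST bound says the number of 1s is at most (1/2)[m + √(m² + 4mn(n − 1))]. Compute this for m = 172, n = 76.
z(172, 76; 2, 2) ≤ (1/2)[172 + √(172² + 4·172·76·75)] = (1/2)[172 + √3951184] = 1079.8793

Kővári–Sós–Turán: let r_1, ..., r_172 be the row sums and z = Σ r_i the total number of 1s. Each pair of columns can share at most one row with both entries 1 (else a 2×2 all-ones block appears), so Σ_i C(r_i, 2) ≤ C(76, 2) = 2850. By convexity Σ_i C(r_i, 2) ≥ 172·C(z/172, 2) = z(z − 172)/(2·172), giving z² − 172z − 172·76·75 ≤ 0 and hence z ≤ (1/2)[172 + √(29584 + 4·980400)] = (1/2)[172 + √3951184] ≈ (1/2)(172 + 1987.7585) = 1079.8793.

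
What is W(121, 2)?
W(121, 2) = 121 + 1 = 122

A 2-term AP is any pair of integers, so a monochromatic 2-AP exists iff some colour is used at least twice. With 121 colours, the colouring i ↦ i on {1, ..., 121} uses each colour once, avoiding any monochromatic pair, so W(121, 2) > 121. For {1, ..., 122}, pigeonhole forces two integers of the same colour, which form a monochromatic 2-AP. Hence W(121, 2) = 122.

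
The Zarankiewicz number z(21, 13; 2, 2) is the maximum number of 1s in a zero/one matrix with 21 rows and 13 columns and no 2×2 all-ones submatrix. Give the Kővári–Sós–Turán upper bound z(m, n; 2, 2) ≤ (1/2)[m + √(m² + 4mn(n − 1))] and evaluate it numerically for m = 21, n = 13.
z(21, 13; 2, 2) ≤ (1/2)[21 + √(21² + 4·21·13·12)] = (1/2)[21 + √13545] = 68.6915

Kővári–Sós–Turán: let r_1, ..., r_21 be the row sums and z = Σ r_i the total number of 1s. Each pair of columns can share at most one row with both entries 1 (else a 2×2 all-ones block appears), so Σ_i C(r_i, 2) ≤ C(13, 2) = 78. By convexity Σ_i C(r_i, 2) ≥ 21·C(z/21, 2) = z(z − 21)/(2·21), giving z² − 21z − 21·13·12 ≤ 0 and hence z ≤ (1/2)[21 + √(441 + 4·3276)] = (1/2)[21 + √13545] ≈ (1/2)(21 + 116.383) = 68.6915.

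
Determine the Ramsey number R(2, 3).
R(2, 3) = 3

R(2, k) = k for all k ≥ 2: in a 2-colouring of K_k, either some edge is red (a red K_2) or all edges are blue (a blue K_k). And K_{2} coloured all-blue has no blue K_3, so R(2, 3) > 2. Hence R(2, 3) = 3.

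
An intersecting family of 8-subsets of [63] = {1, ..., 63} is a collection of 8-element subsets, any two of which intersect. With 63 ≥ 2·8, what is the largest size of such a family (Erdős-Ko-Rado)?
max |F| = C(62, 7) = 491796152

The Erdős-Ko-Rado theorem states: for n ≥ 2k, an intersecting family of k-subsets of an n-element set has size at most C(n − 1, k − 1), with equality for 'star' families {A ⊆ [n] : |A| = k, i ∈ A} (fix an element i). For n = 63, k = 8: C(62, 7) = 491796152.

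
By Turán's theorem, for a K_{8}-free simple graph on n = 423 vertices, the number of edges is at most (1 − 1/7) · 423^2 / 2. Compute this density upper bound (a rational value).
Turán density bound = (6/7) · 423^2/2 = 536787/7 ≈ 76683.8571

Turán's theorem: ex(n, K_{r+1}) is achieved by the complete r-partite Turán graph T(n, r) with parts as balanced as possible, and is at most (1 − 1/r) · n^2/2. For r = 7, n = 423: the density bound is (6/7) · 178929/2 = 536787/7 ≈ 76683.8571. The integer-valued extremum is e(T(423, 7)) = 76683, which is strictly less than the density bound 536787/7 since 7 ∤ 423 (the parts of T(423, 7) cannot all be equal).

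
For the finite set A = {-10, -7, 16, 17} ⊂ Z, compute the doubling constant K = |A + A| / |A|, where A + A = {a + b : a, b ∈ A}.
K = |A + A| / |A| = 10/4 = 5/2

Enumerate A + A = {a + b : a, b ∈ A}. With |A| = 4, there are |A|^2 = 16 ordered sum pairs; collecting distinct values, A + A = {-20, -17, -14, 6, 7, 9, 10, 32, 33, 34}, so |A + A| = 10. Thus K = 10/4 = 5/2. For comparison, the minimum possible |A + A| over all 4-element sets is 2·4 − 1 = 7 (so min K = 7/4), attained only by arithmetic progressions.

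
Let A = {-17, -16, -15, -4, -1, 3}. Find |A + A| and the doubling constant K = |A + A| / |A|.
K = |A + A| / |A| = 20/6 = 10/3

Enumerate A + A = {a + b : a, b ∈ A}. With |A| = 6, there are |A|^2 = 36 ordered sum pairs; collecting distinct values, A + A = {-34, -33, -32, -31, -30, -21, -20, -19, -18, -17, -16, -14, -13, -12, -8, -5, -2, -1, 2, 6}, so |A + A| = 20. Thus K = 20/6 = 10/3. For comparison, the minimum possible |A + A| over all 6-element sets is 2·6 − 1 = 11 (so min K = 11/6), attained only by arithmetic progressions.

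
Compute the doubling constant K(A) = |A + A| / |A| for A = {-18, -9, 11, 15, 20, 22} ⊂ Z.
K = |A + A| / |A| = 20/6 = 10/3

Enumerate A + A = {a + b : a, b ∈ A}. With |A| = 6, there are |A|^2 = 36 ordered sum pairs; collecting distinct values, A + A = {-36, -27, -18, -7, -3, 2, 4, 6, 11, 13, 22, 26, 30, 31, 33, 35, 37, 40, 42, 44}, so |A + A| = 20. Thus K = 20/6 = 10/3. For comparison, the minimum possible |A + A| over all 6-element sets is 2·6 − 1 = 11 (so min K = 11/6), attained only by arithmetic progressions.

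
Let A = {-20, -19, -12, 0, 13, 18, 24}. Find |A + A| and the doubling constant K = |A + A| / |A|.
K = |A + A| / |A| = 28/7 = 4

Enumerate A + A = {a + b : a, b ∈ A}. With |A| = 7, there are |A|^2 = 49 ordered sum pairs; collecting distinct values, A + A = {-40, -39, -38, -32, -31, -24, -20, -19, -12, -7, -6, -2, -1, 0, 1, 4, 5, 6, 12, 13, 18, 24, 26, 31, 36, 37, 42, 48}, so |A + A| = 28. Thus K = 28/7 = 4. For comparison, the minimum possible |A + A| over all 7-element sets is 2·7 − 1 = 13 (so min K = 13/7), attained only by arithmetic progressions.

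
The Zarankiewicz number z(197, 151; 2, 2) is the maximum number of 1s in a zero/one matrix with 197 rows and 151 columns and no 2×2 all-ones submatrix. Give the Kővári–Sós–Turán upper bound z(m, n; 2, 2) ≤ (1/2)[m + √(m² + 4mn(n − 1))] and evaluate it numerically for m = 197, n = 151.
z(197, 151; 2, 2) ≤ (1/2)[197 + √(197² + 4·197·151·150)] = (1/2)[197 + √17887009] = 2213.1518

Kővári–Sós–Turán: let r_1, ..., r_197 be the row sums and z = Σ r_i the total number of 1s. Each pair of columns can share at most one row with both entries 1 (else a 2×2 all-ones block appears), so Σ_i C(r_i, 2) ≤ C(151, 2) = 11325. By convexity Σ_i C(r_i, 2) ≥ 197·C(z/197, 2) = z(z − 197)/(2·197), giving z² − 197z − 197·151·150 ≤ 0 and hence z ≤ (1/2)[197 + √(38809 + 4·4462050)] = (1/2)[197 + √17887009] ≈ (1/2)(197 + 4229.3036) = 2213.1518.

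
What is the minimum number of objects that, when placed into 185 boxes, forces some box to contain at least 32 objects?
n = (32 − 1)·185 + 1 = 5736

By the generalised pigeonhole principle, to guarantee some box contains ≥ r objects we need more than (r − 1) · k objects total. Threshold: n = (r − 1) · k + 1. With r = 32 and k = 185: n = 31 · 185 + 1 = 5735 + 1 = 5736. For n = 5735 = 31 · 185, we can put exactly 31 objects in every box, avoiding 32 in any single one — so 5736 is tight.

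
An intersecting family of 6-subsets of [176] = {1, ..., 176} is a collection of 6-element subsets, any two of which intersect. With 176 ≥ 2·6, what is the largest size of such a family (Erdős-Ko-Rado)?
max |F| = C(175, 5) = 1291150035

The Erdős-Ko-Rado theorem states: for n ≥ 2k, an intersecting family of k-subsets of an n-element set has size at most C(n − 1, k − 1), with equality for 'star' families {A ⊆ [n] : |A| = k, i ∈ A} (fix an element i). For n = 176, k = 6: C(175, 5) = 1291150035.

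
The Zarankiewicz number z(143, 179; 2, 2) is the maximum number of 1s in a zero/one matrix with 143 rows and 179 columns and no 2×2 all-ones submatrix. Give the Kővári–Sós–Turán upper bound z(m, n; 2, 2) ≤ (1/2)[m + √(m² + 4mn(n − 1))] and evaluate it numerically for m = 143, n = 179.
z(143, 179; 2, 2) ≤ (1/2)[143 + √(143² + 4·143·179·178)] = (1/2)[143 + √18245513] = 2207.2383

Kővári–Sós–Turán: let r_1, ..., r_143 be the row sums and z = Σ r_i the total number of 1s. Each pair of columns can share at most one row with both entries 1 (else a 2×2 all-ones block appears), so Σ_i C(r_i, 2) ≤ C(179, 2) = 15931. By convexity Σ_i C(r_i, 2) ≥ 143·C(z/143, 2) = z(z − 143)/(2·143), giving z² − 143z − 143·179·178 ≤ 0 and hence z ≤ (1/2)[143 + √(20449 + 4·4556266)] = (1/2)[143 + √18245513] ≈ (1/2)(143 + 4271.4767) = 2207.2383.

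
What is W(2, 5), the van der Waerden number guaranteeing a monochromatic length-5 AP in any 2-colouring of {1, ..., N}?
W(2, 5) = 178

W(2, 5) = 178. The lower bound W(2, 5) > 177 comes from an explicit good 2-colouring of [1, 177]; the upper bound W(2, 5) ≤ 178 was verified by exhaustive search over 2-colourings of [1, 178].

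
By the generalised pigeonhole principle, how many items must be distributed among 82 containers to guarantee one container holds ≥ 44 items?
n = (44 − 1)·82 + 1 = 3527

By the generalised pigeonhole principle, to guarantee some box contains ≥ r objects we need more than (r − 1) · k objects total. Threshold: n = (r − 1) · k + 1. With r = 44 and k = 82: n = 43 · 82 + 1 = 3526 + 1 = 3527. For n = 3526 = 43 · 82, we can put exactly 43 objects in every box, avoiding 44 in any single one — so 3527 is tight.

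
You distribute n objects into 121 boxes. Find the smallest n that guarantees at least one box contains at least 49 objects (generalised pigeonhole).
n = (49 − 1)·121 + 1 = 5809

By the generalised pigeonhole principle, to guarantee some box contains ≥ r objects we need more than (r − 1) · k objects total. Threshold: n = (r − 1) · k + 1. With r = 49 and k = 121: n = 48 · 121 + 1 = 5808 + 1 = 5809. For n = 5808 = 48 · 121, we can put exactly 48 objects in every box, avoiding 49 in any single one — so 5809 is tight.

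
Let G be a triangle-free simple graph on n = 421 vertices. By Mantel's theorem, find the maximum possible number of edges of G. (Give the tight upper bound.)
ex(421, K_3) = ⌊421^2/4⌋ = 44310

Mantel (1907): a triangle-free graph on n vertices has at most ⌊n^2/4⌋ edges, with equality for the complete bipartite graph K_{⌊n/2⌋, ⌈n/2⌉}. For n = 421: ⌊421^2/4⌋ = ⌊177241/4⌋ = 44310. The extremal graph is K_{210, 211}, which has 210·211 = 44310 edges.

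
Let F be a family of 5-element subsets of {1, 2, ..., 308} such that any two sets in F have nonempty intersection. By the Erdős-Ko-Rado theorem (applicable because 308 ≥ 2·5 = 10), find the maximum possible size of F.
max |F| = C(307, 4) = 362929260

Erdős-Ko-Rado (1961): when n ≥ 2k, max |F| = C(n−1, k−1). The bound is attained by the star {A : i ∈ A} for any fixed i ∈ [n]. Here C(308−1, 5−1) = C(307, 4) = 362929260.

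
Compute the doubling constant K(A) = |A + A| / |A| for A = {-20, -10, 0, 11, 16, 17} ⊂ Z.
K = |A + A| / |A| = 20/6 = 10/3

Enumerate A + A = {a + b : a, b ∈ A}. With |A| = 6, there are |A|^2 = 36 ordered sum pairs; collecting distinct values, A + A = {-40, -30, -20, -10, -9, -4, -3, 0, 1, 6, 7, 11, 16, 17, 22, 27, 28, 32, 33, 34}, so |A + A| = 20. Thus K = 20/6 = 10/3. For comparison, the minimum possible |A + A| over all 6-element sets is 2·6 − 1 = 11 (so min K = 11/6), attained only by arithmetic progressions.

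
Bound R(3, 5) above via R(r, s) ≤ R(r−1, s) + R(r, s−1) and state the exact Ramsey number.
R(3, 5) ≤ R(2, 5) + R(3, 4) = 5 + 9 = 14; exact value R(3, 5) = 14.

The Erdős–Szekeres recurrence R(r, s) ≤ R(r−1, s) + R(r, s−1) applied to (r, s) = (3, 5) gives
  R(3, 5) ≤ R(2, 5) + R(3, 4) = 5 + 9 = 14.
(Recall R(2, k) = k and R is symmetric.) Here the recurrence bound is tight: a matching lower-bound construction on K_{13} shows R(3, 5) > 13, so R(3, 5) = 14 exactly.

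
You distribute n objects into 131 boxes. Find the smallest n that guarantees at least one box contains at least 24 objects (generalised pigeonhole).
n = (24 − 1)·131 + 1 = 3014

By the generalised pigeonhole principle, to guarantee some box contains ≥ r objects we need more than (r − 1) · k objects total. Threshold: n = (r − 1) · k + 1. With r = 24 and k = 131: n = 23 · 131 + 1 = 3013 + 1 = 3014. For n = 3013 = 23 · 131, we can put exactly 23 objects in every box, avoiding 24 in any single one — so 3014 is tight.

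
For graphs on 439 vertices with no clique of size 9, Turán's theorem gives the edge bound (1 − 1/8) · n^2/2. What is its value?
Turán density bound = (7/8) · 439^2/2 = 1349047/16 ≈ 84315.4375

Turán's theorem: ex(n, K_{r+1}) is achieved by the complete r-partite Turán graph T(n, r) with parts as balanced as possible, and is at most (1 − 1/r) · n^2/2. For r = 8, n = 439: the density bound is (7/8) · 192721/2 = 1349047/16 ≈ 84315.4375. The integer-valued extremum is e(T(439, 8)) = 84315, which is strictly less than the density bound 1349047/16 since 8 ∤ 439 (the parts of T(439, 8) cannot all be equal).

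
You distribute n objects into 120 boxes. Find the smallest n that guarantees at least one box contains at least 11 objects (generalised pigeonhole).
n = (11 − 1)·120 + 1 = 1201

By the generalised pigeonhole principle, to guarantee some box contains ≥ r objects we need more than (r − 1) · k objects total. Threshold: n = (r − 1) · k + 1. With r = 11 and k = 120: n = 10 · 120 + 1 = 1200 + 1 = 1201. For n = 1200 = 10 · 120, we can put exactly 10 objects in every box, avoiding 11 in any single one — so 1201 is tight.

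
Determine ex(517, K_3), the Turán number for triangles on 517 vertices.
ex(517, K_3) = ⌊517^2/4⌋ = 66822

Mantel (1907): a triangle-free graph on n vertices has at most ⌊n^2/4⌋ edges, with equality for the complete bipartite graph K_{⌊n/2⌋, ⌈n/2⌉}. For n = 517: ⌊517^2/4⌋ = ⌊267289/4⌋ = 66822. The extremal graph is K_{258, 259}, which has 258·259 = 66822 edges.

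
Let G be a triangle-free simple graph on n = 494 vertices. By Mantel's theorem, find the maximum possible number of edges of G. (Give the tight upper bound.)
ex(494, K_3) = ⌊494^2/4⌋ = 61009

Mantel (1907): a triangle-free graph on n vertices has at most ⌊n^2/4⌋ edges, with equality for the complete bipartite graph K_{⌊n/2⌋, ⌈n/2⌉}. For n = 494: ⌊494^2/4⌋ = ⌊244036/4⌋ = 61009. The extremal graph is K_{247, 247}, which has 247·247 = 61009 edges.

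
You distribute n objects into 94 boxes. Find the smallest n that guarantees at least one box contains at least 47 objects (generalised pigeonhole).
n = (47 − 1)·94 + 1 = 4325

By the generalised pigeonhole principle, to guarantee some box contains ≥ r objects we need more than (r − 1) · k objects total. Threshold: n = (r − 1) · k + 1. With r = 47 and k = 94: n = 46 · 94 + 1 = 4324 + 1 = 4325. For n = 4324 = 46 · 94, we can put exactly 46 objects in every box, avoiding 47 in any single one — so 4325 is tight.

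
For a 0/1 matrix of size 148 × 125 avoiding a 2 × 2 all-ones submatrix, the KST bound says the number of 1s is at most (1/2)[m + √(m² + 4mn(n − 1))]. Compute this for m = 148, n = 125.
z(148, 125; 2, 2) ≤ (1/2)[148 + √(148² + 4·148·125·124)] = (1/2)[148 + √9197904] = 1590.4023

Kővári–Sós–Turán: let r_1, ..., r_148 be the row sums and z = Σ r_i the total number of 1s. Each pair of columns can share at most one row with both entries 1 (else a 2×2 all-ones block appears), so Σ_i C(r_i, 2) ≤ C(125, 2) = 7750. By convexity Σ_i C(r_i, 2) ≥ 148·C(z/148, 2) = z(z − 148)/(2·148), giving z² − 148z − 148·125·124 ≤ 0 and hence z ≤ (1/2)[148 + √(21904 + 4·2294000)] = (1/2)[148 + √9197904] ≈ (1/2)(148 + 3032.8046) = 1590.4023.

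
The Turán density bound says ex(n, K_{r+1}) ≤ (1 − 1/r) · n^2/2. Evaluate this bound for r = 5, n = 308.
Turán density bound = (4/5) · 308^2/2 = 189728/5 ≈ 37945.6

Turán's theorem: ex(n, K_{r+1}) is achieved by the complete r-partite Turán graph T(n, r) with parts as balanced as possible, and is at most (1 − 1/r) · n^2/2. For r = 5, n = 308: the density bound is (4/5) · 94864/2 = 189728/5 ≈ 37945.6. The integer-valued extremum is e(T(308, 5)) = 37945, which is strictly less than the density bound 189728/5 since 5 ∤ 308 (the parts of T(308, 5) cannot all be equal).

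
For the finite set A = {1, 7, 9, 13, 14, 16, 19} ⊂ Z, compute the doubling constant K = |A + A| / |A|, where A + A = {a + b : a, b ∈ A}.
K = |A + A| / |A| = 22/7

Enumerate A + A = {a + b : a, b ∈ A}. With |A| = 7, there are |A|^2 = 49 ordered sum pairs; collecting distinct values, A + A = {2, 8, 10, 14, 15, 16, 17, 18, 20, 21, 22, 23, 25, 26, 27, 28, 29, 30, 32, 33, 35, 38}, so |A + A| = 22. Thus K = 22/7. For comparison, the minimum possible |A + A| over all 7-element sets is 2·7 − 1 = 13 (so min K = 13/7), attained only by arithmetic progressions.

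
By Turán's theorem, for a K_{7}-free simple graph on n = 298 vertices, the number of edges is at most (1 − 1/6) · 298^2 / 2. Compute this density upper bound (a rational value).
Turán density bound = (5/6) · 298^2/2 = 111005/3 ≈ 37001.6667

Turán's theorem: ex(n, K_{r+1}) is achieved by the complete r-partite Turán graph T(n, r) with parts as balanced as possible, and is at most (1 − 1/r) · n^2/2. For r = 6, n = 298: the density bound is (5/6) · 88804/2 = 111005/3 ≈ 37001.6667. The integer-valued extremum is e(T(298, 6)) = 37001, which is strictly less than the density bound 111005/3 since 6 ∤ 298 (the parts of T(298, 6) cannot all be equal).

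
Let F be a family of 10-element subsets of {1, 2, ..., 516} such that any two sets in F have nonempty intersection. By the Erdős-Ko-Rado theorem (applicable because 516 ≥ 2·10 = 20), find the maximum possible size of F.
max |F| = C(515, 9) = 6545987496616226880

Erdős-Ko-Rado (1961): when n ≥ 2k, max |F| = C(n−1, k−1). The bound is attained by the star {A : i ∈ A} for any fixed i ∈ [n]. Here C(516−1, 10−1) = C(515, 9) = 6545987496616226880.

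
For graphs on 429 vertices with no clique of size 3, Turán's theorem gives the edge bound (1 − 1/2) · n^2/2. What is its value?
Turán density bound = (1/2) · 429^2/2 = 184041/4 ≈ 46010.25

Turán's theorem: ex(n, K_{r+1}) is achieved by the complete r-partite Turán graph T(n, r) with parts as balanced as possible, and is at most (1 − 1/r) · n^2/2. For r = 2, n = 429: the density bound is (1/2) · 184041/2 = 184041/4 ≈ 46010.25. The integer-valued extremum is e(T(429, 2)) = 46010, which is strictly less than the density bound 184041/4 since 2 ∤ 429 (the parts of T(429, 2) cannot all be equal).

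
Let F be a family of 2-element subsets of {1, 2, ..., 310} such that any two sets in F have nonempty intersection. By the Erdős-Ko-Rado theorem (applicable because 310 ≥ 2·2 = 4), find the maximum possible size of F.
max |F| = C(309, 1) = 309

The Erdős-Ko-Rado theorem states: for n ≥ 2k, an intersecting family of k-subsets of an n-element set has size at most C(n − 1, k − 1), with equality for 'star' families {A ⊆ [n] : |A| = k, i ∈ A} (fix an element i). For n = 310, k = 2: C(309, 1) = 309.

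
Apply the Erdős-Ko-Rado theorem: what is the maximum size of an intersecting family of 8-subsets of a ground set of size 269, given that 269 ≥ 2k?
max |F| = C(268, 7) = 18205558067224

The Erdős-Ko-Rado theorem states: for n ≥ 2k, an intersecting family of k-subsets of an n-element set has size at most C(n − 1, k − 1), with equality for 'star' families {A ⊆ [n] : |A| = k, i ∈ A} (fix an element i). For n = 269, k = 8: C(268, 7) = 18205558067224.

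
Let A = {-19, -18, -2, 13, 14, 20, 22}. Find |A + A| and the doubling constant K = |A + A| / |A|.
K = |A + A| / |A| = 26/7

Enumerate A + A = {a + b : a, b ∈ A}. With |A| = 7, there are |A|^2 = 49 ordered sum pairs; collecting distinct values, A + A = {-38, -37, -36, -21, -20, -6, -5, -4, 1, 2, 3, 4, 11, 12, 18, 20, 26, 27, 28, 33, 34, 35, 36, 40, 42, 44}, so |A + A| = 26. Thus K = 26/7. For comparison, the minimum possible |A + A| over all 7-element sets is 2·7 − 1 = 13 (so min K = 13/7), attained only by arithmetic progressions.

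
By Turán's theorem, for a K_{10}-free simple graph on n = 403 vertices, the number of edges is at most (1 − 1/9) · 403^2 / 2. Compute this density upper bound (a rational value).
Turán density bound = (8/9) · 403^2/2 = 649636/9 ≈ 72181.7778

Turán's theorem: ex(n, K_{r+1}) is achieved by the complete r-partite Turán graph T(n, r) with parts as balanced as possible, and is at most (1 − 1/r) · n^2/2. For r = 9, n = 403: the density bound is (8/9) · 162409/2 = 649636/9 ≈ 72181.7778. The integer-valued extremum is e(T(403, 9)) = 72181, which is strictly less than the density bound 649636/9 since 9 ∤ 403 (the parts of T(403, 9) cannot all be equal).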